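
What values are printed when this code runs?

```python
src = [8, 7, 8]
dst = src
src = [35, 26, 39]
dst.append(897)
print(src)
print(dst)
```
[35, 26, 39]
[8, 7, 8, 897]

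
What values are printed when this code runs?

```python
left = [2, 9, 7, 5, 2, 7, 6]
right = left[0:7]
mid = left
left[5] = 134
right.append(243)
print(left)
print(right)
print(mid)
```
[2, 9, 7, 5, 2, 134, 6]
[2, 9, 7, 5, 2, 7, 6, 243]
[2, 9, 7, 5, 2, 134, 6]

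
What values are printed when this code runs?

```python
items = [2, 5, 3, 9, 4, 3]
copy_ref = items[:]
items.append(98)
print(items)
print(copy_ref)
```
[2, 5, 3, 9, 4, 3, 98]
[2, 5, 3, 9, 4, 3]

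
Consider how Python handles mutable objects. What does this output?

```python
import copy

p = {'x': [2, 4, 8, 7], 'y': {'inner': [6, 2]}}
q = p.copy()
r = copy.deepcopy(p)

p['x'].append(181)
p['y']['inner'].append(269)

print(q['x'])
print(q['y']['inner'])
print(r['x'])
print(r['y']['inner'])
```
[2, 4, 8, 7, 181]
[6, 2, 269]
[2, 4, 8, 7]
[6, 2]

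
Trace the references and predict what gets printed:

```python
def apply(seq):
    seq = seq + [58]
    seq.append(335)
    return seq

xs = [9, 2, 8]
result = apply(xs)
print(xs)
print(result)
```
[9, 2, 8]
[9, 2, 8, 58, 335]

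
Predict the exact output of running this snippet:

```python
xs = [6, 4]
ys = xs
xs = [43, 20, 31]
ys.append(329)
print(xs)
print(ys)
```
[43, 20, 31]
[6, 4, 329]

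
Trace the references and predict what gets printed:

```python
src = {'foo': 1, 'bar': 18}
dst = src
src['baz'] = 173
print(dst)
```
{'foo': 1, 'bar': 18, 'baz': 173}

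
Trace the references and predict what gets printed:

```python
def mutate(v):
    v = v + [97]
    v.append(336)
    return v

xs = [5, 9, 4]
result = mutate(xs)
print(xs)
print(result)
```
[5, 9, 4]
[5, 9, 4, 97, 336]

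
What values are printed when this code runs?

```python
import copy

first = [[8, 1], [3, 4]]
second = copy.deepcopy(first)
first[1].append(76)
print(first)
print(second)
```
[[8, 1], [3, 4, 76]]
[[8, 1], [3, 4]]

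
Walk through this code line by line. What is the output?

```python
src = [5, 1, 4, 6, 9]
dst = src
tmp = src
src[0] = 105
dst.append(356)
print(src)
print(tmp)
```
[105, 1, 4, 6, 9, 356]
[105, 1, 4, 6, 9, 356]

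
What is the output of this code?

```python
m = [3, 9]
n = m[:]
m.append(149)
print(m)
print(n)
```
[3, 9, 149]
[3, 9]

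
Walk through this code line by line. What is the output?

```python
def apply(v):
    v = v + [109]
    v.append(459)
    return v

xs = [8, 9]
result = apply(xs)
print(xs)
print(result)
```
[8, 9]
[8, 9, 109, 459]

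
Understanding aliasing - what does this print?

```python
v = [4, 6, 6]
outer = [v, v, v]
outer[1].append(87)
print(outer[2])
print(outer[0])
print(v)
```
[4, 6, 6, 87]
[4, 6, 6, 87]
[4, 6, 6, 87]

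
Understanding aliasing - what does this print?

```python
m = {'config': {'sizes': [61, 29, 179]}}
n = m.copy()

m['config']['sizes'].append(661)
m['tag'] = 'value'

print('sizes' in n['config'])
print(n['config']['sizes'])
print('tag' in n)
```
True
[61, 29, 179, 661]
False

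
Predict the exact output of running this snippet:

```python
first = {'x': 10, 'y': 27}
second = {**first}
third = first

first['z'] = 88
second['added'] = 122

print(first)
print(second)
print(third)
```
{'x': 10, 'y': 27, 'z': 88}
{'x': 10, 'y': 27, 'added': 122}
{'x': 10, 'y': 27, 'z': 88}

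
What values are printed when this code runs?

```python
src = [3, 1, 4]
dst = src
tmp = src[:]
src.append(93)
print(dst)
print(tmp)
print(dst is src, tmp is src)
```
[3, 1, 4, 93]
[3, 1, 4]
True False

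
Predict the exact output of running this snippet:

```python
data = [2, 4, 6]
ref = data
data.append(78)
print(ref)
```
[2, 4, 6, 78]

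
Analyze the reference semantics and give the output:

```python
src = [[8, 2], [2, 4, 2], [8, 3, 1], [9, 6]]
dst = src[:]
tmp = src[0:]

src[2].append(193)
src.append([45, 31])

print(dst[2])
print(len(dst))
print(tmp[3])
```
[8, 3, 1, 193]
4
[9, 6]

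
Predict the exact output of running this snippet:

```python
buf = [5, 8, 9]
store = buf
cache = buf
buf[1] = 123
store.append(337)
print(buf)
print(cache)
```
[5, 123, 9, 337]
[5, 123, 9, 337]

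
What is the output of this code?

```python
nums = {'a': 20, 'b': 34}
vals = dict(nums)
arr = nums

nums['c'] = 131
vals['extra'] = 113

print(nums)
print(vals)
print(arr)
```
{'a': 20, 'b': 34, 'c': 131}
{'a': 20, 'b': 34, 'extra': 113}
{'a': 20, 'b': 34, 'c': 131}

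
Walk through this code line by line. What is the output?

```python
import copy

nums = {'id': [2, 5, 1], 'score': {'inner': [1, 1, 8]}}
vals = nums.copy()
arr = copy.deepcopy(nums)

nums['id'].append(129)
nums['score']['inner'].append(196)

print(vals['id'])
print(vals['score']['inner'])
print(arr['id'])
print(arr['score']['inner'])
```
[2, 5, 1, 129]
[1, 1, 8, 196]
[2, 5, 1]
[1, 1, 8]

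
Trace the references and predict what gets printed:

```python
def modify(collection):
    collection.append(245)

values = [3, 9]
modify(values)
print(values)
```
[3, 9, 245]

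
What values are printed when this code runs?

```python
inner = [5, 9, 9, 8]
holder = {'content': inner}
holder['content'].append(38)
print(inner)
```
[5, 9, 9, 8, 38]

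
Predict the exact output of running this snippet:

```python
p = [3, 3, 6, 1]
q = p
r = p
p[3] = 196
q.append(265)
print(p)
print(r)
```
[3, 3, 6, 196, 265]
[3, 3, 6, 196, 265]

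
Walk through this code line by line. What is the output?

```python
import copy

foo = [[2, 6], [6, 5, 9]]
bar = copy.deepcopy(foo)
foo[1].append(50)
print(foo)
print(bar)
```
[[2, 6], [6, 5, 9, 50]]
[[2, 6], [6, 5, 9]]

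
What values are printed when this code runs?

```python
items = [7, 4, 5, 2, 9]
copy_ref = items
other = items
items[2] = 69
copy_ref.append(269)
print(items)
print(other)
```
[7, 4, 69, 2, 9, 269]
[7, 4, 69, 2, 9, 269]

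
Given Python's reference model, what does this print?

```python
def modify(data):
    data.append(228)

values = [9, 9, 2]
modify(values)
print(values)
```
[9, 9, 2, 228]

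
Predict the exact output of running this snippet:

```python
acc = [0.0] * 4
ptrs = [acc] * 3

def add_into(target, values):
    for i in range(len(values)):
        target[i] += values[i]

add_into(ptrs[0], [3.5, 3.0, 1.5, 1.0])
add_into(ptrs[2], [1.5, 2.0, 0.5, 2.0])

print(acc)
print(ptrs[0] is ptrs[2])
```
[5.0, 5.0, 2.0, 3.0]
True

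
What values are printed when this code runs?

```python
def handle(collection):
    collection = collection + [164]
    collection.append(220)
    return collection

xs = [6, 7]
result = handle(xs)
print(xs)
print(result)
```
[6, 7]
[6, 7, 164, 220]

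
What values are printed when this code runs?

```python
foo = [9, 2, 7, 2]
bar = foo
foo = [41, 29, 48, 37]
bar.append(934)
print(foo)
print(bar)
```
[41, 29, 48, 37]
[9, 2, 7, 2, 934]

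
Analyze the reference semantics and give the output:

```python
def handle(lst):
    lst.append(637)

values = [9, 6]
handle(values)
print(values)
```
[9, 6, 637]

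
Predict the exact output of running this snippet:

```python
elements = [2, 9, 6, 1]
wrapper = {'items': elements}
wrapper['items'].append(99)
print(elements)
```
[2, 9, 6, 1, 99]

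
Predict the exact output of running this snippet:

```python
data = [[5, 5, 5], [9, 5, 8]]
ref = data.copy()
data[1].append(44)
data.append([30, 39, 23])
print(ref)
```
[[5, 5, 5], [9, 5, 8, 44]]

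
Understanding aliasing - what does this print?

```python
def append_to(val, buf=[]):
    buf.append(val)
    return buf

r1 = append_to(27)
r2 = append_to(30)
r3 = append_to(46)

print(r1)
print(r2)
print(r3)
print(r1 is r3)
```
[27, 30, 46]
[27, 30, 46]
[27, 30, 46]
True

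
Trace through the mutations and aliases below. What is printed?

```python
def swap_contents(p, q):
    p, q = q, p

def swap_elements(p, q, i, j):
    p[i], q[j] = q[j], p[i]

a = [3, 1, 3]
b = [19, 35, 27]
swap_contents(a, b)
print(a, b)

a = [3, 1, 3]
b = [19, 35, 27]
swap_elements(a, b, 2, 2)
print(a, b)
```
[3, 1, 3] [19, 35, 27]
[3, 1, 27] [19, 35, 3]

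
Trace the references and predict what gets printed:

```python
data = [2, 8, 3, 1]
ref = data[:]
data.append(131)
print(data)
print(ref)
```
[2, 8, 3, 1, 131]
[2, 8, 3, 1]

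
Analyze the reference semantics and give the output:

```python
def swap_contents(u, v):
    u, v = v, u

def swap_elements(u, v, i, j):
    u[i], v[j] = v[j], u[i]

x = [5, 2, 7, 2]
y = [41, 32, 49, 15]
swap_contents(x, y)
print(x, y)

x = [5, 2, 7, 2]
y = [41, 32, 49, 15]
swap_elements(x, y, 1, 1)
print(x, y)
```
[5, 2, 7, 2] [41, 32, 49, 15]
[5, 32, 7, 2] [41, 2, 49, 15]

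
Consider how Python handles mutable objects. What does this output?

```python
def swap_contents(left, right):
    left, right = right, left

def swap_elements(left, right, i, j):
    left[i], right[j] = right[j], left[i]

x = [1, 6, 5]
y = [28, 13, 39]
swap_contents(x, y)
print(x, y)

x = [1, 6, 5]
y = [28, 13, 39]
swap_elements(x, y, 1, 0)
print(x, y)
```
[1, 6, 5] [28, 13, 39]
[1, 28, 5] [6, 13, 39]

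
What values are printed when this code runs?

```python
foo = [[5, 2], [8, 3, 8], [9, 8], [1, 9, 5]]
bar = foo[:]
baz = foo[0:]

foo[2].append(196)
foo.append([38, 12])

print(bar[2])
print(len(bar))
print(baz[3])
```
[9, 8, 196]
4
[1, 9, 5]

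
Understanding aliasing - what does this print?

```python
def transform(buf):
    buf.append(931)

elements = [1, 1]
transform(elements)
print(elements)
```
[1, 1, 931]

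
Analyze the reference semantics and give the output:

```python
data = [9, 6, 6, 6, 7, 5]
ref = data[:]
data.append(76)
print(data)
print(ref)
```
[9, 6, 6, 6, 7, 5, 76]
[9, 6, 6, 6, 7, 5]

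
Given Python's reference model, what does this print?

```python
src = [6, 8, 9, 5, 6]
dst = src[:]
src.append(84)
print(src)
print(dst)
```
[6, 8, 9, 5, 6, 84]
[6, 8, 9, 5, 6]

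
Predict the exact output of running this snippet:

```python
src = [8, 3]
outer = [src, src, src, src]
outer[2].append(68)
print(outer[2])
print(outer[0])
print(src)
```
[8, 3, 68]
[8, 3, 68]
[8, 3, 68]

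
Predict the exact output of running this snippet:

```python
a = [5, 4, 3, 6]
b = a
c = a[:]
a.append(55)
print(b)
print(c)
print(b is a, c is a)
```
[5, 4, 3, 6, 55]
[5, 4, 3, 6]
True False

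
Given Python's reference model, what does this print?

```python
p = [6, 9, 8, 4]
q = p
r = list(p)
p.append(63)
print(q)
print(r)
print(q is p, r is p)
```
[6, 9, 8, 4, 63]
[6, 9, 8, 4]
True False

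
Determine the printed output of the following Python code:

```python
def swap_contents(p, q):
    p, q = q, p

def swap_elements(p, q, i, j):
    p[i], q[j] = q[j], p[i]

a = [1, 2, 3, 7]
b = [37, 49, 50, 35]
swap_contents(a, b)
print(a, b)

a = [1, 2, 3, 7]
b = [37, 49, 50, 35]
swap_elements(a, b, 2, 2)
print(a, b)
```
[1, 2, 3, 7] [37, 49, 50, 35]
[1, 2, 50, 7] [37, 49, 3, 35]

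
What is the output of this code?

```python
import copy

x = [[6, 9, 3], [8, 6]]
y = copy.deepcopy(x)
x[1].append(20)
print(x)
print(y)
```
[[6, 9, 3], [8, 6, 20]]
[[6, 9, 3], [8, 6]]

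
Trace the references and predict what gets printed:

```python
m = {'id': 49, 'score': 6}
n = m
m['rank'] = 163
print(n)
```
{'id': 49, 'score': 6, 'rank': 163}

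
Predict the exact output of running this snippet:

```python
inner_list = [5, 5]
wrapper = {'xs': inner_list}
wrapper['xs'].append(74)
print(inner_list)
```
[5, 5, 74]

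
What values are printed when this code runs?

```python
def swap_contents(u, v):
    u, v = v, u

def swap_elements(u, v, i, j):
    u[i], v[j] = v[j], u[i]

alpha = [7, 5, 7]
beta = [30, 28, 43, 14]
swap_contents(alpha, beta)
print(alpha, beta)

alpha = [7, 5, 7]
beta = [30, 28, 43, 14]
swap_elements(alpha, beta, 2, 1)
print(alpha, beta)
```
[7, 5, 7] [30, 28, 43, 14]
[7, 5, 28] [30, 7, 43, 14]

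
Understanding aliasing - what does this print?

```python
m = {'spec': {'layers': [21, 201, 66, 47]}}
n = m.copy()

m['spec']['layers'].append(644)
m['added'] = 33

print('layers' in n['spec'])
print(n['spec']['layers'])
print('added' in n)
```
True
[21, 201, 66, 47, 644]
False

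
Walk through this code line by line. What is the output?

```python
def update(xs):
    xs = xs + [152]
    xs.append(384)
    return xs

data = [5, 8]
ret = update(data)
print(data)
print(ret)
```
[5, 8]
[5, 8, 152, 384]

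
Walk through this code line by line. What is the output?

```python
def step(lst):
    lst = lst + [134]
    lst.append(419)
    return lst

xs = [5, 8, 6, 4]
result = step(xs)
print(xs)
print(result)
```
[5, 8, 6, 4]
[5, 8, 6, 4, 134, 419]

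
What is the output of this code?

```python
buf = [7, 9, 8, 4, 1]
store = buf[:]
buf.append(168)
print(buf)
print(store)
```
[7, 9, 8, 4, 1, 168]
[7, 9, 8, 4, 1]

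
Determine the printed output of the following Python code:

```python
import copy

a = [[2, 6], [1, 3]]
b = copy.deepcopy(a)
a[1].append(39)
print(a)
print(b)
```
[[2, 6], [1, 3, 39]]
[[2, 6], [1, 3]]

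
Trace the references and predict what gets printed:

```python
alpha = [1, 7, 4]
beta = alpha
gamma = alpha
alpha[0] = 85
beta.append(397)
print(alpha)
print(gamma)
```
[85, 7, 4, 397]
[85, 7, 4, 397]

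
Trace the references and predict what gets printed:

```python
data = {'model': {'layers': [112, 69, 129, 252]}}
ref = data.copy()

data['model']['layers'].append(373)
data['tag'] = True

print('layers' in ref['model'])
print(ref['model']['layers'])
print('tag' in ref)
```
True
[112, 69, 129, 252, 373]
False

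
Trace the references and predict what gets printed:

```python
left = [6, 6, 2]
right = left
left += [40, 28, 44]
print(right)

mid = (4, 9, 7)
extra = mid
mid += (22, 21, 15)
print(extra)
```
[6, 6, 2, 40, 28, 44]
(4, 9, 7)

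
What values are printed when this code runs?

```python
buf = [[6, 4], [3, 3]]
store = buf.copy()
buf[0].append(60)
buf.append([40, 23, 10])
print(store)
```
[[6, 4, 60], [3, 3]]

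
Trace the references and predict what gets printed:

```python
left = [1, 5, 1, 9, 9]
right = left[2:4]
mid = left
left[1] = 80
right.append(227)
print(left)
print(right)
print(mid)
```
[1, 80, 1, 9, 9]
[1, 9, 227]
[1, 80, 1, 9, 9]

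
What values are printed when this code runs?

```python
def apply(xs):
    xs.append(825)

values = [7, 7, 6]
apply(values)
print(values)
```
[7, 7, 6, 825]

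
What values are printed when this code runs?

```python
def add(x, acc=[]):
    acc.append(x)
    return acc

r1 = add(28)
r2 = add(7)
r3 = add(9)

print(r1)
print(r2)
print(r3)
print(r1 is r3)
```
[28, 7, 9]
[28, 7, 9]
[28, 7, 9]
True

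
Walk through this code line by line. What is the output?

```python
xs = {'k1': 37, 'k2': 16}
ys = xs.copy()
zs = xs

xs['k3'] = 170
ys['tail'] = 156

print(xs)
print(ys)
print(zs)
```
{'k1': 37, 'k2': 16, 'k3': 170}
{'k1': 37, 'k2': 16, 'tail': 156}
{'k1': 37, 'k2': 16, 'k3': 170}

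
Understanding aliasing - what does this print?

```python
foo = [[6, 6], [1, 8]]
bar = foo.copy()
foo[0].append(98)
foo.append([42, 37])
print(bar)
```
[[6, 6, 98], [1, 8]]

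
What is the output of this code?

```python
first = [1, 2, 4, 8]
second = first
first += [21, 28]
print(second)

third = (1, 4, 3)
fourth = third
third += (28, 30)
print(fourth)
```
[1, 2, 4, 8, 21, 28]
(1, 4, 3)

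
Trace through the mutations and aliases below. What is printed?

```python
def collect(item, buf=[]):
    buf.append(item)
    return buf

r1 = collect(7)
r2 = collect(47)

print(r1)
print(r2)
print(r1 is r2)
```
[7, 47]
[7, 47]
True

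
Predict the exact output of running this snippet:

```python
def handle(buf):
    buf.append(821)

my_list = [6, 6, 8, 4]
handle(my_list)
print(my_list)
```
[6, 6, 8, 4, 821]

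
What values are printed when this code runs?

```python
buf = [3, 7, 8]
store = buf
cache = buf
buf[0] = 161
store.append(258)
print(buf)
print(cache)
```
[161, 7, 8, 258]
[161, 7, 8, 258]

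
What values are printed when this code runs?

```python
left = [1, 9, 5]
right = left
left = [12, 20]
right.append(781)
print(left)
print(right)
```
[12, 20]
[1, 9, 5, 781]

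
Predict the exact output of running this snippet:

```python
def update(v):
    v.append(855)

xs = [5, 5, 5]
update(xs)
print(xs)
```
[5, 5, 5, 855]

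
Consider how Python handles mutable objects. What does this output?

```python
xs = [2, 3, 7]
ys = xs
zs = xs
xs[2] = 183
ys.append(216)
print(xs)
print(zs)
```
[2, 3, 183, 216]
[2, 3, 183, 216]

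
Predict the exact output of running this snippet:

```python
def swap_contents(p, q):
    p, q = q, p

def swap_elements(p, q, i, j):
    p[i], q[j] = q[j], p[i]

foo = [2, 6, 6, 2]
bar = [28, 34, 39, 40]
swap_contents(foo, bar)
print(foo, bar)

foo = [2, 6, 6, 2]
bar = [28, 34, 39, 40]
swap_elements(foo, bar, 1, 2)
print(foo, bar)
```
[2, 6, 6, 2] [28, 34, 39, 40]
[2, 39, 6, 2] [28, 34, 6, 40]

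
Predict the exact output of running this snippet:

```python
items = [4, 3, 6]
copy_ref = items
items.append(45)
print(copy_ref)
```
[4, 3, 6, 45]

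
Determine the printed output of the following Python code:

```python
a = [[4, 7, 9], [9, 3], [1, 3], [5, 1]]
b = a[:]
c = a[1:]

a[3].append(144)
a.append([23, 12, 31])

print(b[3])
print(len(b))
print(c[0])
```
[5, 1, 144]
4
[9, 3]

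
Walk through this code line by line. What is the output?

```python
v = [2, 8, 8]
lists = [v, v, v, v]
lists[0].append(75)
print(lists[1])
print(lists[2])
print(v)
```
[2, 8, 8, 75]
[2, 8, 8, 75]
[2, 8, 8, 75]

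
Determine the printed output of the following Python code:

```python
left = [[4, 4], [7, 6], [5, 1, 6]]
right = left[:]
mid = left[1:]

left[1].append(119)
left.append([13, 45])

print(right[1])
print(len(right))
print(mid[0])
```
[7, 6, 119]
3
[7, 6, 119]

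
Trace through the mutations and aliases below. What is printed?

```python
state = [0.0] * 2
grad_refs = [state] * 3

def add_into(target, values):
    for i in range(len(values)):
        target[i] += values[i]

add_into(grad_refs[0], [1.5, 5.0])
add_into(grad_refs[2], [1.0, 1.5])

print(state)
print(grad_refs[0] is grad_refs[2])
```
[2.5, 6.5]
True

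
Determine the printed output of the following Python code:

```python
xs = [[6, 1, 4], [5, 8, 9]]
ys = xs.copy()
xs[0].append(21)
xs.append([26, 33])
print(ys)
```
[[6, 1, 4, 21], [5, 8, 9]]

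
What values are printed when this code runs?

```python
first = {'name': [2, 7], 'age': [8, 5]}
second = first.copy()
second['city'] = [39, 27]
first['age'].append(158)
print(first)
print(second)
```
{'name': [2, 7], 'age': [8, 5, 158]}
{'name': [2, 7], 'age': [8, 5, 158], 'city': [39, 27]}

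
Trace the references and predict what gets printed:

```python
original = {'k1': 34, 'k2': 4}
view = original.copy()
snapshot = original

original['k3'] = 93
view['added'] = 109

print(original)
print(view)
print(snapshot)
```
{'k1': 34, 'k2': 4, 'k3': 93}
{'k1': 34, 'k2': 4, 'added': 109}
{'k1': 34, 'k2': 4, 'k3': 93}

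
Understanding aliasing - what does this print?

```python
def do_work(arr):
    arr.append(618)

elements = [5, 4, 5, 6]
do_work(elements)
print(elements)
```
[5, 4, 5, 6, 618]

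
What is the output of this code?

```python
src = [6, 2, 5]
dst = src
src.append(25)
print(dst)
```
[6, 2, 5, 25]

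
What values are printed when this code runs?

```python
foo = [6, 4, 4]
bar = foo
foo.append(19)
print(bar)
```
[6, 4, 4, 19]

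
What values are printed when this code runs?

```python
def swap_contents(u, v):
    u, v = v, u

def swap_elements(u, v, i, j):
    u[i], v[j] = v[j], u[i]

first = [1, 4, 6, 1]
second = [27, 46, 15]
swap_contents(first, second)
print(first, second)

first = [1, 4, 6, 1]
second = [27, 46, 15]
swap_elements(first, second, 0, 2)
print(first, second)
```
[1, 4, 6, 1] [27, 46, 15]
[15, 4, 6, 1] [27, 46, 1]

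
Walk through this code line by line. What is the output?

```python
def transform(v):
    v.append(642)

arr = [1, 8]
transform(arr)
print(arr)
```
[1, 8, 642]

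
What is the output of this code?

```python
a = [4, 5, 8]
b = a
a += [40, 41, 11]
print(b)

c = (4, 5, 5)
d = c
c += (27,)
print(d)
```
[4, 5, 8, 40, 41, 11]
(4, 5, 5)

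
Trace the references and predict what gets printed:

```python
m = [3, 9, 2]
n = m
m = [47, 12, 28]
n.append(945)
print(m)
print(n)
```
[47, 12, 28]
[3, 9, 2, 945]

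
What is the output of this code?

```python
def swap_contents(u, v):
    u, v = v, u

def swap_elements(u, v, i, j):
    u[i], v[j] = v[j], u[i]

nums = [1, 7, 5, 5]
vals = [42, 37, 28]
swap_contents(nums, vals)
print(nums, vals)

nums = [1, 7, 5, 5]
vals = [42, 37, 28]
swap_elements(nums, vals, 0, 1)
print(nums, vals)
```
[1, 7, 5, 5] [42, 37, 28]
[37, 7, 5, 5] [42, 1, 28]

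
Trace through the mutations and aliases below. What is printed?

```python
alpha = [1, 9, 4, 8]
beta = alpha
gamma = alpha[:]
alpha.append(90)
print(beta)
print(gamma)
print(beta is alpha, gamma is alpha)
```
[1, 9, 4, 8, 90]
[1, 9, 4, 8]
True False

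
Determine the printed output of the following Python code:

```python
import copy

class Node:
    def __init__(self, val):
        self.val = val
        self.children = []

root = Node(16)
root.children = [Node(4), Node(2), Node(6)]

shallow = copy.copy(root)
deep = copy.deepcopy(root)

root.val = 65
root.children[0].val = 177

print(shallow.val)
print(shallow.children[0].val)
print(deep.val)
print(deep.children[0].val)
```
16
177
16
4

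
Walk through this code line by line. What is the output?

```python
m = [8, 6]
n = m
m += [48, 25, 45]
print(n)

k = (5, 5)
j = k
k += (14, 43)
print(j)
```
[8, 6, 48, 25, 45]
(5, 5)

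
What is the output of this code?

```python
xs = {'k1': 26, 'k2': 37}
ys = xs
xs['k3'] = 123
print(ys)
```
{'k1': 26, 'k2': 37, 'k3': 123}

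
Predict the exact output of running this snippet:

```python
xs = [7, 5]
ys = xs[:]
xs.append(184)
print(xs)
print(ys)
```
[7, 5, 184]
[7, 5]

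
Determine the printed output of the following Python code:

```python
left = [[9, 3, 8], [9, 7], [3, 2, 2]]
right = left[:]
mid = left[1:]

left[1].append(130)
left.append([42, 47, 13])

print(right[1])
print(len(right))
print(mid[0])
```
[9, 7, 130]
3
[9, 7, 130]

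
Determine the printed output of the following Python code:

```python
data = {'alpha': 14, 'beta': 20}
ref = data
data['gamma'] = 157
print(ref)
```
{'alpha': 14, 'beta': 20, 'gamma': 157}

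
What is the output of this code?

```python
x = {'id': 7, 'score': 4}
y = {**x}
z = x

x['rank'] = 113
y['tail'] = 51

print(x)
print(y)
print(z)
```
{'id': 7, 'score': 4, 'rank': 113}
{'id': 7, 'score': 4, 'tail': 51}
{'id': 7, 'score': 4, 'rank': 113}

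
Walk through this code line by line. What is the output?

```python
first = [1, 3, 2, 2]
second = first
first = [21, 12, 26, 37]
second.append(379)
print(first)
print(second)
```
[21, 12, 26, 37]
[1, 3, 2, 2, 379]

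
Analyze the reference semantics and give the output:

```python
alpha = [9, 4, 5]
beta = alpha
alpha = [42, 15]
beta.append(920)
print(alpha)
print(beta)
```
[42, 15]
[9, 4, 5, 920]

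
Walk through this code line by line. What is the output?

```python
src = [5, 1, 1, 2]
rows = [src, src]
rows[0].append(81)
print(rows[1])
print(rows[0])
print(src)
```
[5, 1, 1, 2, 81]
[5, 1, 1, 2, 81]
[5, 1, 1, 2, 81]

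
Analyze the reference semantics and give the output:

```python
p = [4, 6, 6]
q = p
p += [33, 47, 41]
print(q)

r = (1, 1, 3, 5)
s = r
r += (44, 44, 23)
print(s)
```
[4, 6, 6, 33, 47, 41]
(1, 1, 3, 5)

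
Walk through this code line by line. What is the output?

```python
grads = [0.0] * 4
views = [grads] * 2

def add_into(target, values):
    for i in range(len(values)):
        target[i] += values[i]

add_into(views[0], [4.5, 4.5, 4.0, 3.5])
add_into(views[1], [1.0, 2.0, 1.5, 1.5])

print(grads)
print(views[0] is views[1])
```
[5.5, 6.5, 5.5, 5.0]
True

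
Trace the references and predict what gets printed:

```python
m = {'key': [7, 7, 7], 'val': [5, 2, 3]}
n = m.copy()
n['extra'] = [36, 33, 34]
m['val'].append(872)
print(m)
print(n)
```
{'key': [7, 7, 7], 'val': [5, 2, 3, 872]}
{'key': [7, 7, 7], 'val': [5, 2, 3, 872], 'extra': [36, 33, 34]}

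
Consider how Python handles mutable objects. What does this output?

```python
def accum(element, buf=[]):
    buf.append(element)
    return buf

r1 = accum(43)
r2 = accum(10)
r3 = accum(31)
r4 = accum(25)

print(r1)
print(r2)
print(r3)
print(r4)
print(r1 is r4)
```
[43, 10, 31, 25]
[43, 10, 31, 25]
[43, 10, 31, 25]
[43, 10, 31, 25]
True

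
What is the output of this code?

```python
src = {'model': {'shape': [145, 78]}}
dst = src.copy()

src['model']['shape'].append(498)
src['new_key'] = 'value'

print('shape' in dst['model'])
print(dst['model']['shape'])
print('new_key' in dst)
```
True
[145, 78, 498]
False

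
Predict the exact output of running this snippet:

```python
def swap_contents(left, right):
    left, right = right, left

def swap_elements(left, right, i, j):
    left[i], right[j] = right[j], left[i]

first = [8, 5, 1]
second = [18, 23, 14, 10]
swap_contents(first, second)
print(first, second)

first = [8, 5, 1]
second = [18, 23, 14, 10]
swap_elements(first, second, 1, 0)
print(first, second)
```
[8, 5, 1] [18, 23, 14, 10]
[8, 18, 1] [5, 23, 14, 10]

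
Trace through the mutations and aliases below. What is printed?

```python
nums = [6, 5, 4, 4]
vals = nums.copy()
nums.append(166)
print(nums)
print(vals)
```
[6, 5, 4, 4, 166]
[6, 5, 4, 4]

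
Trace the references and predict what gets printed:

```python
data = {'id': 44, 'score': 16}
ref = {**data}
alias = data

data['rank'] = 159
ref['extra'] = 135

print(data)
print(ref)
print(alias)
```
{'id': 44, 'score': 16, 'rank': 159}
{'id': 44, 'score': 16, 'extra': 135}
{'id': 44, 'score': 16, 'rank': 159}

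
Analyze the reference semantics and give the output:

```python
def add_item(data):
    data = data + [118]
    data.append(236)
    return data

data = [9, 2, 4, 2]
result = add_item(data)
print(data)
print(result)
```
[9, 2, 4, 2]
[9, 2, 4, 2, 118, 236]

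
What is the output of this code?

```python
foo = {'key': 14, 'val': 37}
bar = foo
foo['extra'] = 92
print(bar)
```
{'key': 14, 'val': 37, 'extra': 92}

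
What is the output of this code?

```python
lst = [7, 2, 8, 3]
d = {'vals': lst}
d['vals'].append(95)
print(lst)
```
[7, 2, 8, 3, 95]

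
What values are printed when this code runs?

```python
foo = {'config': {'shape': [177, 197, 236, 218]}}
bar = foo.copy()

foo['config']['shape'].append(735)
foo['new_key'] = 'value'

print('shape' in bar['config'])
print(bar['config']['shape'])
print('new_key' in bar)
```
True
[177, 197, 236, 218, 735]
False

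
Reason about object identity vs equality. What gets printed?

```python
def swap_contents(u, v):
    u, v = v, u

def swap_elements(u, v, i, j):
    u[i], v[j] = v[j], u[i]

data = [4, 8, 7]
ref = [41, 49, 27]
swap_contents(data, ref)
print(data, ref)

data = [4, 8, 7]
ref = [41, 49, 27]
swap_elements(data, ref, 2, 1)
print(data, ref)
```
[4, 8, 7] [41, 49, 27]
[4, 8, 49] [41, 7, 27]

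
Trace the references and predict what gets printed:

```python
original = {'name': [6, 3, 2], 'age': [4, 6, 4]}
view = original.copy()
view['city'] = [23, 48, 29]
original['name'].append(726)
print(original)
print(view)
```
{'name': [6, 3, 2, 726], 'age': [4, 6, 4]}
{'name': [6, 3, 2, 726], 'age': [4, 6, 4], 'city': [23, 48, 29]}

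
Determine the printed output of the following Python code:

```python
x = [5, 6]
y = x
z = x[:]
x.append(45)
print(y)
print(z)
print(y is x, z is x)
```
[5, 6, 45]
[5, 6]
True False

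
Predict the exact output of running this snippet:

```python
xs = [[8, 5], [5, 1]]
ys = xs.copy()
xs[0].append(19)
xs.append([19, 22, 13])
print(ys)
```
[[8, 5, 19], [5, 1]]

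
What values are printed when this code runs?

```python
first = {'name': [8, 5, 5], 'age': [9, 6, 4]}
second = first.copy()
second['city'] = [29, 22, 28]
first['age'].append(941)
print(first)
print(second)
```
{'name': [8, 5, 5], 'age': [9, 6, 4, 941]}
{'name': [8, 5, 5], 'age': [9, 6, 4, 941], 'city': [29, 22, 28]}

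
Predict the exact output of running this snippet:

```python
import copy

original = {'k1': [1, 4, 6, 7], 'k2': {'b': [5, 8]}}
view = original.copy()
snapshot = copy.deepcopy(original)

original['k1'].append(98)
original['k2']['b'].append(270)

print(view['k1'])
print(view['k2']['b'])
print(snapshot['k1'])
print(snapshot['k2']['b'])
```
[1, 4, 6, 7, 98]
[5, 8, 270]
[1, 4, 6, 7]
[5, 8]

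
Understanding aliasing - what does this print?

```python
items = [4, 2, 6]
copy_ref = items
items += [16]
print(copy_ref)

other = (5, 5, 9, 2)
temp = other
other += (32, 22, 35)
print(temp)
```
[4, 2, 6, 16]
(5, 5, 9, 2)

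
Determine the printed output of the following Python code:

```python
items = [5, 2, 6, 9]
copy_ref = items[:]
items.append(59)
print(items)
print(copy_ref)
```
[5, 2, 6, 9, 59]
[5, 2, 6, 9]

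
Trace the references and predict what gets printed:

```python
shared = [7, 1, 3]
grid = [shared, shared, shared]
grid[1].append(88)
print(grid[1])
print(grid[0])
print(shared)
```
[7, 1, 3, 88]
[7, 1, 3, 88]
[7, 1, 3, 88]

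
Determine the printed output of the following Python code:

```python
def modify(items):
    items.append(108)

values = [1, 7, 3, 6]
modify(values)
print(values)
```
[1, 7, 3, 6, 108]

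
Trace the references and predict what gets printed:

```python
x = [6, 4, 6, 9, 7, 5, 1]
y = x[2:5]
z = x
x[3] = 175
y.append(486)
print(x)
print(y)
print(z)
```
[6, 4, 6, 175, 7, 5, 1]
[6, 9, 7, 486]
[6, 4, 6, 175, 7, 5, 1]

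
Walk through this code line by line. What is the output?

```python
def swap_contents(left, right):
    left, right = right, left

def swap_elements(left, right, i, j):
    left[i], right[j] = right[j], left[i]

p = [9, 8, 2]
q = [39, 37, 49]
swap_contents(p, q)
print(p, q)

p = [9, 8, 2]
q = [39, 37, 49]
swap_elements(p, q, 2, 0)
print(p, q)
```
[9, 8, 2] [39, 37, 49]
[9, 8, 39] [2, 37, 49]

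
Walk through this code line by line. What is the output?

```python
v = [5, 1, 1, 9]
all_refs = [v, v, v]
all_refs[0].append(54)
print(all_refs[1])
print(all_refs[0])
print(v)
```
[5, 1, 1, 9, 54]
[5, 1, 1, 9, 54]
[5, 1, 1, 9, 54]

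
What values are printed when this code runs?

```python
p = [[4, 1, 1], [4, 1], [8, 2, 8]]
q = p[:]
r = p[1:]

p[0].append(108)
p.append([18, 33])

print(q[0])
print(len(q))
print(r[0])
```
[4, 1, 1, 108]
3
[4, 1]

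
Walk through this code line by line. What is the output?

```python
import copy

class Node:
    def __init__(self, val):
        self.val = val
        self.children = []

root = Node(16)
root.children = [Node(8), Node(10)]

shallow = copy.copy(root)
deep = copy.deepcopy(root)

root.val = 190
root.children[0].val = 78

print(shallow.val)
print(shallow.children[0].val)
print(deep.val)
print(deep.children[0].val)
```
16
78
16
8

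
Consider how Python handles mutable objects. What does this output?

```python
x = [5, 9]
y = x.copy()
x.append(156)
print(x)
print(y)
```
[5, 9, 156]
[5, 9]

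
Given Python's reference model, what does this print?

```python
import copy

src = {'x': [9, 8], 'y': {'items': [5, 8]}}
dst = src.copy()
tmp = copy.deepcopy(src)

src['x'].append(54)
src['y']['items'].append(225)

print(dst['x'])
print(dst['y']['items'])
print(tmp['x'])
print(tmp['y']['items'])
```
[9, 8, 54]
[5, 8, 225]
[9, 8]
[5, 8]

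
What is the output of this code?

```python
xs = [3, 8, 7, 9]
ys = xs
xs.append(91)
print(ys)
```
[3, 8, 7, 9, 91]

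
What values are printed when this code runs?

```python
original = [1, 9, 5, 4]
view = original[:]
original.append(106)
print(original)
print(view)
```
[1, 9, 5, 4, 106]
[1, 9, 5, 4]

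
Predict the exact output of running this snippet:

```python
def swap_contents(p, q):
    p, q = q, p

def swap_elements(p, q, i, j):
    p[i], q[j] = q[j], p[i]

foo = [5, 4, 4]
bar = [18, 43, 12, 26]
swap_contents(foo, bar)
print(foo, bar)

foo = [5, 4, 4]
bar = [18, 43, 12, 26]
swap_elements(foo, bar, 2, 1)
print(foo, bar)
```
[5, 4, 4] [18, 43, 12, 26]
[5, 4, 43] [18, 4, 12, 26]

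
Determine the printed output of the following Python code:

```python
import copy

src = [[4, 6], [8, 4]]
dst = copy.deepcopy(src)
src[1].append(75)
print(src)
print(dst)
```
[[4, 6], [8, 4, 75]]
[[4, 6], [8, 4]]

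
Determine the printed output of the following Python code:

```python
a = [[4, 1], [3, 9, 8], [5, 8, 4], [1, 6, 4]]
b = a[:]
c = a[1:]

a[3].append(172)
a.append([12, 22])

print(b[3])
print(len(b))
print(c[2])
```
[1, 6, 4, 172]
4
[1, 6, 4, 172]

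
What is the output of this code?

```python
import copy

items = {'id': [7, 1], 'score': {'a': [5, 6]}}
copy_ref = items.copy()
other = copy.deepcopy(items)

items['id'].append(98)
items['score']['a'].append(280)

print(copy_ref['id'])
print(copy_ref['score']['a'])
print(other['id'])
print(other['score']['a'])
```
[7, 1, 98]
[5, 6, 280]
[7, 1]
[5, 6]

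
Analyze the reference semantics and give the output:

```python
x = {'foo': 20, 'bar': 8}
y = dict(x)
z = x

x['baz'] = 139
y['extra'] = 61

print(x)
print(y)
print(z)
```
{'foo': 20, 'bar': 8, 'baz': 139}
{'foo': 20, 'bar': 8, 'extra': 61}
{'foo': 20, 'bar': 8, 'baz': 139}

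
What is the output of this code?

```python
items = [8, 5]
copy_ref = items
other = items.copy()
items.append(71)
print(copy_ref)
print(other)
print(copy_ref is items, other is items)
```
[8, 5, 71]
[8, 5]
True False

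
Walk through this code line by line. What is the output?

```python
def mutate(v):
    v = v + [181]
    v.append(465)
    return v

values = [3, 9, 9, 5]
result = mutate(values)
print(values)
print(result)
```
[3, 9, 9, 5]
[3, 9, 9, 5, 181, 465]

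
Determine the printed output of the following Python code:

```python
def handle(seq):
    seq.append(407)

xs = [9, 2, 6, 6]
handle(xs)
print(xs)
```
[9, 2, 6, 6, 407]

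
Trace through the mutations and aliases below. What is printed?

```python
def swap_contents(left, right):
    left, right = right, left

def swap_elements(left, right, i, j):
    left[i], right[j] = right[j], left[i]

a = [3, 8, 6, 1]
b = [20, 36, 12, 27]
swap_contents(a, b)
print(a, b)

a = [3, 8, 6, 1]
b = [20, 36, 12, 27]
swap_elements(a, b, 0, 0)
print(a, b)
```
[3, 8, 6, 1] [20, 36, 12, 27]
[20, 8, 6, 1] [3, 36, 12, 27]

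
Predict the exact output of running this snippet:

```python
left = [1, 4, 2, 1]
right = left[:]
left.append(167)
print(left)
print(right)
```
[1, 4, 2, 1, 167]
[1, 4, 2, 1]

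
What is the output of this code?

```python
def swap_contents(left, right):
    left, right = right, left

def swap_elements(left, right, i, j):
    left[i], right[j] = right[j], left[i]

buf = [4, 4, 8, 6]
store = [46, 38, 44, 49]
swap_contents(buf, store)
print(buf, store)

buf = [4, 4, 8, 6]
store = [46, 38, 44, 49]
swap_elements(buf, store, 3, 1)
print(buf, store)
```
[4, 4, 8, 6] [46, 38, 44, 49]
[4, 4, 8, 38] [46, 6, 44, 49]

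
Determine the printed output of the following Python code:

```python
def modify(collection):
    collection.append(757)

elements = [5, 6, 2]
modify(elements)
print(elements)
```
[5, 6, 2, 757]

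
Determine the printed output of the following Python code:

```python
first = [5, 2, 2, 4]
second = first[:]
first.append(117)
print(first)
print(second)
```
[5, 2, 2, 4, 117]
[5, 2, 2, 4]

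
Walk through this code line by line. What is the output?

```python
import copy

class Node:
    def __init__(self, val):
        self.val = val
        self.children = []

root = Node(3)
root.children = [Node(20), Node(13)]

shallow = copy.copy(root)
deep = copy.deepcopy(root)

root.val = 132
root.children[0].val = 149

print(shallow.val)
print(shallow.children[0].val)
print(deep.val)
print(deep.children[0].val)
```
3
149
3
20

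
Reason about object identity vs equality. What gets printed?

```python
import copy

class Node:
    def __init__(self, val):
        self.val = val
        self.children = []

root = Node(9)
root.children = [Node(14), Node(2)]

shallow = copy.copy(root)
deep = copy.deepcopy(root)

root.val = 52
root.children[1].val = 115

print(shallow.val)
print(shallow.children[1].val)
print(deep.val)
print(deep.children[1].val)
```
9
115
9
2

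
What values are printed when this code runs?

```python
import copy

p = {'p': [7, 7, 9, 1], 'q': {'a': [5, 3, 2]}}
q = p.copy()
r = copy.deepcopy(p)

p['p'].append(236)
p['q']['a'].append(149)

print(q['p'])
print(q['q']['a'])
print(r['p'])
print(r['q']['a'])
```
[7, 7, 9, 1, 236]
[5, 3, 2, 149]
[7, 7, 9, 1]
[5, 3, 2]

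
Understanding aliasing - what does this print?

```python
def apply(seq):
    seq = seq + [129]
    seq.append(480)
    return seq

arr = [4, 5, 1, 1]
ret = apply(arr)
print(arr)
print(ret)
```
[4, 5, 1, 1]
[4, 5, 1, 1, 129, 480]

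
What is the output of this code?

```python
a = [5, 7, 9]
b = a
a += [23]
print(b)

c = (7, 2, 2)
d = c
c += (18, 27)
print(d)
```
[5, 7, 9, 23]
(7, 2, 2)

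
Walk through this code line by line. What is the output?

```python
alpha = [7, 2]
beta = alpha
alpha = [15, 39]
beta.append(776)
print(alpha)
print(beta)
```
[15, 39]
[7, 2, 776]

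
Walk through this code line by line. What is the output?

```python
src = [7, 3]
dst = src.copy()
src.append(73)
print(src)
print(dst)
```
[7, 3, 73]
[7, 3]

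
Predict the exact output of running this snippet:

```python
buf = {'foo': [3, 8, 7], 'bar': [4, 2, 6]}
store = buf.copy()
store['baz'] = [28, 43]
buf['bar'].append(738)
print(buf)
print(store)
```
{'foo': [3, 8, 7], 'bar': [4, 2, 6, 738]}
{'foo': [3, 8, 7], 'bar': [4, 2, 6, 738], 'baz': [28, 43]}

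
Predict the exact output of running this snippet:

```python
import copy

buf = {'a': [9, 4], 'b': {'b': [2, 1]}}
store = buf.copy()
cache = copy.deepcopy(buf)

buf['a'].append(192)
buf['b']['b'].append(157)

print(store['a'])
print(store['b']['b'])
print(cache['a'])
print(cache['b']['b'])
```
[9, 4, 192]
[2, 1, 157]
[9, 4]
[2, 1]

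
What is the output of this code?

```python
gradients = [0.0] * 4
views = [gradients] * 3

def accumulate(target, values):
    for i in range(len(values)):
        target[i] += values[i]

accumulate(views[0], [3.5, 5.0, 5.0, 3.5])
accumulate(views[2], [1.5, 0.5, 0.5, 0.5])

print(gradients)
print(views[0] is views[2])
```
[5.0, 5.5, 5.5, 4.0]
True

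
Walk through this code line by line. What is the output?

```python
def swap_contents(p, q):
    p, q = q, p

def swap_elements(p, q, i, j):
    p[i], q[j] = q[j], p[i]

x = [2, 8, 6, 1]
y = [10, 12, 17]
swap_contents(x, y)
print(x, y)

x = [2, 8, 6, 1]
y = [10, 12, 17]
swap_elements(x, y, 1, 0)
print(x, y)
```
[2, 8, 6, 1] [10, 12, 17]
[2, 10, 6, 1] [8, 12, 17]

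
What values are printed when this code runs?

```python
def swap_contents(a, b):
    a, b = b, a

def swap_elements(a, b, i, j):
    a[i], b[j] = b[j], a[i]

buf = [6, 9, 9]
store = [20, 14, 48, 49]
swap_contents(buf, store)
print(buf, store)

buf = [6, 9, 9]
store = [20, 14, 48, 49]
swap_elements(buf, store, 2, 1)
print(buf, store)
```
[6, 9, 9] [20, 14, 48, 49]
[6, 9, 14] [20, 9, 48, 49]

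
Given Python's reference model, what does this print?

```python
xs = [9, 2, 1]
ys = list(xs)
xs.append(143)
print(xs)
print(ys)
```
[9, 2, 1, 143]
[9, 2, 1]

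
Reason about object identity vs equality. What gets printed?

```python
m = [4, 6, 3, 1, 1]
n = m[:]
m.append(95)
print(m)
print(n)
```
[4, 6, 3, 1, 1, 95]
[4, 6, 3, 1, 1]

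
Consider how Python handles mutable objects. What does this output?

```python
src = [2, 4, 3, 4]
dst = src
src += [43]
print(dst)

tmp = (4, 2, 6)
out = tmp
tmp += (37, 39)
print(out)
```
[2, 4, 3, 4, 43]
(4, 2, 6)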